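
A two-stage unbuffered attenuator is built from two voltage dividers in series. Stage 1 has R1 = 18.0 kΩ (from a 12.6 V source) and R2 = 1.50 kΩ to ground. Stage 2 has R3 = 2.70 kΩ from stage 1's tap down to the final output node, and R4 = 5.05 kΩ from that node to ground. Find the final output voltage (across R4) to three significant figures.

Stage 2 presents R3+R4 = 7.750 kΩ as a load on stage 1's tap.
Stage 1's lower leg becomes R2‖(R3+R4) = 1.257 kΩ, so V_mid = 12.6 × 1.257/19.26 = 0.8223 V.
Stage 2 is itself unloaded: V_out = V_mid × R4/(R3+R4) = 0.8223 × 5.05/7.750 = 0.536 V.

V_out ≈ 0.536 V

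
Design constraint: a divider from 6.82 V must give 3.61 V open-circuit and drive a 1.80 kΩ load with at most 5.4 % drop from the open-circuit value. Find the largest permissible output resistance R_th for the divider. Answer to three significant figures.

R_th ≤ 103 Ω

Loading drop = R_th/(R_th + R_L) ≤ 0.0540, so R_th ≤ R_L · ε/(1−ε) = 1.80 kΩ × 0.0540/0.9460 = 103 Ω.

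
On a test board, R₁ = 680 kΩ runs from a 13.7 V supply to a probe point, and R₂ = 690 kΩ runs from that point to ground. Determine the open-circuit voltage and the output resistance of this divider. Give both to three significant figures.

V_th = 6.90 V, R_th = 342 kΩ

V_th is the open-circuit tap voltage: 13.7 × 690/(680 + 690) = 6.90 V.
With the supply zeroed, R₁ and R₂ appear in parallel from the tap: R_th = R₁‖R₂ = (680 × 690)/1370 = 342 kΩ.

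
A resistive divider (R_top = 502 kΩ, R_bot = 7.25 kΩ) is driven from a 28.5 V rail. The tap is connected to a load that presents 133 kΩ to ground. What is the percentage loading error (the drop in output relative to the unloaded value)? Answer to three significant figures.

5.10 %

The divider's output (Thévenin) resistance is R_top‖R_bot = 7.147 kΩ.
Fractional drop under load = R_th/(R_th + R_L) = 7.147 / (7.147 + 133) = 0.05099.
So the output falls by 5.10 %.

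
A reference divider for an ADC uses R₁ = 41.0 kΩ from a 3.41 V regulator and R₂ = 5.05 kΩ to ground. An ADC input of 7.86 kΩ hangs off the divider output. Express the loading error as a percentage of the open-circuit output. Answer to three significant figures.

Unloaded V = 3.41 × 5.05/46.05 = 0.3740 V.
Loaded: R₂‖R_L = 3.075 kΩ, giving V = 3.41 × 3.075/44.07 = 0.2379 V.
Drop = (0.3740 − 0.2379) / 0.3740 = 36.4 %.

36.4 %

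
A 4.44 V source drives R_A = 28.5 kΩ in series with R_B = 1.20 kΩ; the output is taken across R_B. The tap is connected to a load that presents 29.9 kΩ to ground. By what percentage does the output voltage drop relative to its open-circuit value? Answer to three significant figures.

3.71 %

The divider's output (Thévenin) resistance is R_A‖R_B = 1.152 kΩ.
Fractional drop under load = R_th/(R_th + R_L) = 1.152 / (1.152 + 29.9) = 0.03708.
So the output falls by 3.71 %.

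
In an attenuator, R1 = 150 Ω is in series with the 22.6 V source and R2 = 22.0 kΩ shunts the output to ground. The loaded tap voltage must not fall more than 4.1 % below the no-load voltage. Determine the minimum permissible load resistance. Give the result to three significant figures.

R_L(min) ≈ 3.48 kΩ

Output resistance R_th = R1‖R2 = (150 × 22000)/22150 = 149.0 Ω.
The fractional drop is R_th/(R_th + R_L); requiring this ≤ 0.0410 gives R_L ≥ R_th(1/0.0410 − 1) = 149.0 × 23.39 = 3.48 kΩ.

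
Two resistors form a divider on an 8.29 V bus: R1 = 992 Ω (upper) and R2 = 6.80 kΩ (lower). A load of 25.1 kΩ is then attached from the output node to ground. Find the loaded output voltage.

V_out ≈ 6.99 V

The load sits in parallel with R2: R2‖R_L = (6800 × 25100) / (6800 + 25100) = 5350 Ω.
V_out = 8.29 × 5350 / (992 + 5350) = 8.29 × 5350/6342 = 6.99 V.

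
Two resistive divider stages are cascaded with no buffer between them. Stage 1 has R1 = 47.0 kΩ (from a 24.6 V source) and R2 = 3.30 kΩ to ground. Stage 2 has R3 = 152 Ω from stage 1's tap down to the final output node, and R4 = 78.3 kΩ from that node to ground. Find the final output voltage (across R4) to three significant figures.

V_out ≈ 1.55 V

Stage 2 presents R3+R4 = 78450 Ω as a load on stage 1's tap.
Stage 1's lower leg becomes R2‖(R3+R4) = 3167 Ω, so V_mid = 24.6 × 3167/50170 = 1.553 V.
Stage 2 is itself unloaded: V_out = V_mid × R4/(R3+R4) = 1.553 × 78300/78450 = 1.55 V.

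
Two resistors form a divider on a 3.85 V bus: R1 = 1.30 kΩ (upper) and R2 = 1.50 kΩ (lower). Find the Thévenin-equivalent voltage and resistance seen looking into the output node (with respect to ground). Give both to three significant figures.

V_th is the open-circuit tap voltage: 3.85 × 1.50/(1.30 + 1.50) = 2.06 V.
With the supply zeroed, R1 and R2 appear in parallel from the tap: R_th = R1‖R2 = (1.30 × 1.50)/2.800 = 696 Ω.

V_th = 2.06 V, R_th = 696 Ω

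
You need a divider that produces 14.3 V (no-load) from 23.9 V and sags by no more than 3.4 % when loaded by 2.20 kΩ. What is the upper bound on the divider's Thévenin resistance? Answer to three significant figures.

R_th ≤ 77.4 Ω

Loading drop = R_th/(R_th + R_L) ≤ 0.0340, so R_th ≤ R_L · ε/(1−ε) = 2.20 kΩ × 0.0340/0.9660 = 77.4 Ω.
(Any R1, R2 with R2/(R1+R2) = 0.598 and R1‖R2 ≤ 77.4 Ω will meet the spec.)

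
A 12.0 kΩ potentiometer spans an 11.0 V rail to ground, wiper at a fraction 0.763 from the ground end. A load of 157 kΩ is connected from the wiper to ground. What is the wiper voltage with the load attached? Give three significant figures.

The wiper splits the pot into (1−α)R = 2.844 kΩ above and αR = 9.156 kΩ below.
Lower section ‖ load = 8.651 kΩ.
V_wiper = 11.0 × 8.651/(2.844 + 8.651) = 8.28 V.

V ≈ 8.28 V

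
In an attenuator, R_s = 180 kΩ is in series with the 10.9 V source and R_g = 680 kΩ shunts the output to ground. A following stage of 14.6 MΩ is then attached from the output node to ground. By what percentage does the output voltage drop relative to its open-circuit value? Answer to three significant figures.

The divider's output (Thévenin) resistance is R_s‖R_g = 142.3 kΩ.
Fractional drop under load = R_th/(R_th + R_L) = 142.3 / (142.3 + 14600) = 0.009654.
So the output falls by 0.965 %.

0.965 %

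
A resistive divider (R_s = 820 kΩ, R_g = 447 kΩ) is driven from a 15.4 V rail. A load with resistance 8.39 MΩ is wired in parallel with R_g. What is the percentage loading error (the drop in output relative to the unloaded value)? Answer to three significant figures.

3.33 %

The divider's output (Thévenin) resistance is R_s‖R_g = 289.3 kΩ.
Fractional drop under load = R_th/(R_th + R_L) = 289.3 / (289.3 + 8390) = 0.03333.
So the output falls by 3.33 %.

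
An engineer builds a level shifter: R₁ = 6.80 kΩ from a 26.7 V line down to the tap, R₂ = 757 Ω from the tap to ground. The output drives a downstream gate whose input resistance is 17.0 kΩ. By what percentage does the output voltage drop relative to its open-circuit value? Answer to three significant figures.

The divider's output (Thévenin) resistance is R₁‖R₂ = 681.2 Ω.
Fractional drop under load = R_th/(R_th + R_L) = 681.2 / (681.2 + 17000) = 0.03853.
So the output falls by 3.85 %.

3.85 %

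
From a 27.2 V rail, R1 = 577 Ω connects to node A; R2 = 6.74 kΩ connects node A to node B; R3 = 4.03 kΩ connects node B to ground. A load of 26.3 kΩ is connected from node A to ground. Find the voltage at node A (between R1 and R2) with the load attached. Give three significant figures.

V ≈ 25.3 V

Below node A the series string R2+R3 = 10770 Ω sits in parallel with the 26300 Ω load: 7641 Ω.
V_A = 27.2 × 7641/(577 + 7641) = 25.3 V.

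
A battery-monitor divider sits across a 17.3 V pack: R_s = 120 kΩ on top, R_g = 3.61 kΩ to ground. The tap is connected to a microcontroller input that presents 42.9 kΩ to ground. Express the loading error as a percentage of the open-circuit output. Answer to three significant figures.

7.55 %

The divider's output (Thévenin) resistance is R_s‖R_g = 3.505 kΩ.
Fractional drop under load = R_th/(R_th + R_L) = 3.505 / (3.505 + 42.9) = 0.07552.
So the output falls by 7.55 %.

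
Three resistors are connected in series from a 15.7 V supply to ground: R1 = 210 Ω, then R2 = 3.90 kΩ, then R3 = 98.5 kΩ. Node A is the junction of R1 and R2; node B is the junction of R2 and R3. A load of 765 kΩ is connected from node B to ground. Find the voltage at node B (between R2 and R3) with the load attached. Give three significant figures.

V ≈ 15.0 V

At node B, R3 is in parallel with the load: R3‖R_L = 87260 Ω.
Below node A the resistance is R2 + (R3‖R_L) = 91160 Ω, so V_A = 15.7 × 91160/91370 = 15.66 V.
Then V_B = V_A × (R3‖R_L)/(R2 + R3‖R_L) = 15.66 × 87260/91160 = 15.0 V.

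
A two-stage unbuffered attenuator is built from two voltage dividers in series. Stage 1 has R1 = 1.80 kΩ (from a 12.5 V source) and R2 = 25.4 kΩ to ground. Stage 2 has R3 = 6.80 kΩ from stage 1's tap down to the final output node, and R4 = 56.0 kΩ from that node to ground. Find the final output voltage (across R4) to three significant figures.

Stage 2 presents R3+R4 = 62.80 kΩ as a load on stage 1's tap.
Stage 1's lower leg becomes R2‖(R3+R4) = 18.09 kΩ, so V_mid = 12.5 × 18.09/19.89 = 11.37 V.
Stage 2 is itself unloaded: V_out = V_mid × R4/(R3+R4) = 11.37 × 56.0/62.80 = 10.1 V.

V_out ≈ 10.1 V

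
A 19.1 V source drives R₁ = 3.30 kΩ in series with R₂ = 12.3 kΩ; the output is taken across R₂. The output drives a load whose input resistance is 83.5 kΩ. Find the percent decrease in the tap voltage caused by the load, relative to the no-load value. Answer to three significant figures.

The divider's output (Thévenin) resistance is R₁‖R₂ = 2.602 kΩ.
Fractional drop under load = R_th/(R_th + R_L) = 2.602 / (2.602 + 83.5) = 0.03022.
So the output falls by 3.02 %.

3.02 %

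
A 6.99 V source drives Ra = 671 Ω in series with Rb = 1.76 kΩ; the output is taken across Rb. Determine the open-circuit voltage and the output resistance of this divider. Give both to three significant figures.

V_th is the open-circuit tap voltage: 6.99 × 1760/(671 + 1760) = 5.06 V.
With the supply zeroed, Ra and Rb appear in parallel from the tap: R_th = Ra‖Rb = (671 × 1760)/2431 = 486 Ω.

V_th = 5.06 V, R_th = 486 Ω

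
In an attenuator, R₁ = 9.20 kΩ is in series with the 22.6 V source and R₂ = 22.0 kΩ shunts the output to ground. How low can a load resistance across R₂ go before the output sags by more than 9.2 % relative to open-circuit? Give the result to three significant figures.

Output resistance R_th = R₁‖R₂ = (9.20 × 22.0)/31.20 = 6.487 kΩ.
The fractional drop is R_th/(R_th + R_L); requiring this ≤ 0.0920 gives R_L ≥ R_th(1/0.0920 − 1) = 6.487 × 9.870 = 64.0 kΩ.

R_L(min) ≈ 64.0 kΩ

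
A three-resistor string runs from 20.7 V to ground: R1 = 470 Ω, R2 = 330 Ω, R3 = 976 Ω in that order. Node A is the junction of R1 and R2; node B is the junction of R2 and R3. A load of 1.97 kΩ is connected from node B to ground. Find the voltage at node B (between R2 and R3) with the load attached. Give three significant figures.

V ≈ 9.30 V

At node B, R3 is in parallel with the load: R3‖R_L = 652.7 Ω.
Below node A the resistance is R2 + (R3‖R_L) = 982.7 Ω, so V_A = 20.7 × 982.7/1453 = 14.00 V.
Then V_B = V_A × (R3‖R_L)/(R2 + R3‖R_L) = 14.00 × 652.7/982.7 = 9.30 V.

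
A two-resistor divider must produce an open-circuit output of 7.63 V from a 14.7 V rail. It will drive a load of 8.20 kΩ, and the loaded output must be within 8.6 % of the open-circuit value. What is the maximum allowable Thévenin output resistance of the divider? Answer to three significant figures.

Loading drop = R_th/(R_th + R_L) ≤ 0.0860, so R_th ≤ R_L · ε/(1−ε) = 8.20 kΩ × 0.0860/0.9140 = 772 Ω.

R_th ≤ 772 Ω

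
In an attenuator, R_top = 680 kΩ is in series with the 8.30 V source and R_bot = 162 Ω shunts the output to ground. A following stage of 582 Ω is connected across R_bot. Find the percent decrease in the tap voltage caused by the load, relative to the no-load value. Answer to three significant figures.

The divider's output (Thévenin) resistance is R_top‖R_bot = 162.0 Ω.
Fractional drop under load = R_th/(R_th + R_L) = 162.0 / (162.0 + 582) = 0.2177.
So the output falls by 21.8 %.

21.8 %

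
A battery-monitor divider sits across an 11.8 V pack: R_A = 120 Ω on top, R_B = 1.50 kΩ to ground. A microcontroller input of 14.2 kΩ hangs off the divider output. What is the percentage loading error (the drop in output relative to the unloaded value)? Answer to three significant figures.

The divider's output (Thévenin) resistance is R_A‖R_B = 111.1 Ω.
Fractional drop under load = R_th/(R_th + R_L) = 111.1 / (111.1 + 14200) = 0.007764.
So the output falls by 0.776 %.

0.776 %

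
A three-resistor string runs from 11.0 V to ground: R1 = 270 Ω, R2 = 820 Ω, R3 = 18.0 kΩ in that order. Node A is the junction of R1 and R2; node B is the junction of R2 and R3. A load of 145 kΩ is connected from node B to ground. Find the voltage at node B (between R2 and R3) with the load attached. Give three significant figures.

V ≈ 10.3 V

At node B, R3 is in parallel with the load: R3‖R_L = 16010 Ω.
Below node A the resistance is R2 + (R3‖R_L) = 16830 Ω, so V_A = 11.0 × 16830/17100 = 10.83 V.
Then V_B = V_A × (R3‖R_L)/(R2 + R3‖R_L) = 10.83 × 16010/16830 = 10.3 V.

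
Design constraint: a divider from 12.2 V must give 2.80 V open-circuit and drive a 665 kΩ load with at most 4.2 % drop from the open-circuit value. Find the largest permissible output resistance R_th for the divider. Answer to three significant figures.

R_th ≤ 29.2 kΩ

Loading drop = R_th/(R_th + R_L) ≤ 0.0420, so R_th ≤ R_L · ε/(1−ε) = 665 kΩ × 0.0420/0.9580 = 29.2 kΩ.
(Any R1, R2 with R2/(R1+R2) = 0.230 and R1‖R2 ≤ 29.2 kΩ will meet the spec.)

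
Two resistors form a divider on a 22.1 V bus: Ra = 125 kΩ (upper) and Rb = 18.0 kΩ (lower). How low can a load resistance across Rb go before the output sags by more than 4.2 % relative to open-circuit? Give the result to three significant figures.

R_L(min) ≈ 359 kΩ

Output resistance R_th = Ra‖Rb = (125 × 18.0)/143.0 = 15.73 kΩ.
The fractional drop is R_th/(R_th + R_L); requiring this ≤ 0.0420 gives R_L ≥ R_th(1/0.0420 − 1) = 15.73 × 22.81 = 359 kΩ.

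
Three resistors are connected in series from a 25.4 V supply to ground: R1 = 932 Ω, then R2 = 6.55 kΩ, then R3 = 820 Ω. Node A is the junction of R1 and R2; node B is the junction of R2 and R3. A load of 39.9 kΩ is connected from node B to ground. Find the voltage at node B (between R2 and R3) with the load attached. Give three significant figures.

At node B, R3 is in parallel with the load: R3‖R_L = 803.5 Ω.
Below node A the resistance is R2 + (R3‖R_L) = 7353 Ω, so V_A = 25.4 × 7353/8285 = 22.54 V.
Then V_B = V_A × (R3‖R_L)/(R2 + R3‖R_L) = 22.54 × 803.5/7353 = 2.46 V.

V ≈ 2.46 V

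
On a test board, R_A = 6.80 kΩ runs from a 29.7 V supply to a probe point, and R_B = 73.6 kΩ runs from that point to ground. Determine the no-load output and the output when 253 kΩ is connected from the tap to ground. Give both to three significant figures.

Open-circuit: V = 29.7 × 73.6/(6.80 + 73.6) = 27.2 V.
With the load, R_B becomes R_B‖R_L = 57.01 kΩ, so V = 29.7 × 57.01/63.81 = 26.5 V.

Unloaded: 27.2 V; loaded: 26.5 V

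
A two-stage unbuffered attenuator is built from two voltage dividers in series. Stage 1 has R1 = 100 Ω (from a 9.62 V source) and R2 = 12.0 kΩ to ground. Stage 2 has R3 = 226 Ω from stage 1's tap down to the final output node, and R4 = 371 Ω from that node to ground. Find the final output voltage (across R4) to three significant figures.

Stage 2 presents R3+R4 = 597.0 Ω as a load on stage 1's tap.
Stage 1's lower leg becomes R2‖(R3+R4) = 568.7 Ω, so V_mid = 9.62 × 568.7/668.7 = 8.181 V.
Stage 2 is itself unloaded: V_out = V_mid × R4/(R3+R4) = 8.181 × 371/597.0 = 5.08 V.

V_out ≈ 5.08 V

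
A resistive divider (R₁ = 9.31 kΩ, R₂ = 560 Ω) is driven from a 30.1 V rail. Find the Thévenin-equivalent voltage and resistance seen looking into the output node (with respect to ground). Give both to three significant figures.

V_th = 1.71 V, R_th = 528 Ω

V_th is the open-circuit tap voltage: 30.1 × 560/(9310 + 560) = 1.71 V.
With the supply zeroed, R₁ and R₂ appear in parallel from the tap: R_th = R₁‖R₂ = (9310 × 560)/9870 = 528 Ω.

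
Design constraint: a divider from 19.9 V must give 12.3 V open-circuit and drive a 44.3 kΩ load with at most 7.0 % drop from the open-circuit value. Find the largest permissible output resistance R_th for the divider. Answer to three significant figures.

R_th ≤ 3.33 kΩ

Loading drop = R_th/(R_th + R_L) ≤ 0.0700, so R_th ≤ R_L · ε/(1−ε) = 44.3 kΩ × 0.0700/0.9300 = 3.33 kΩ.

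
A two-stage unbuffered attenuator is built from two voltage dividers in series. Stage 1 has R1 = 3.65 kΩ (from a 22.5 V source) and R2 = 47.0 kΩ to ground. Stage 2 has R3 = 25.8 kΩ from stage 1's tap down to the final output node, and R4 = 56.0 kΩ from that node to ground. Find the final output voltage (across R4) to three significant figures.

Stage 2 presents R3+R4 = 81.80 kΩ as a load on stage 1's tap.
Stage 1's lower leg becomes R2‖(R3+R4) = 29.85 kΩ, so V_mid = 22.5 × 29.85/33.50 = 20.05 V.
Stage 2 is itself unloaded: V_out = V_mid × R4/(R3+R4) = 20.05 × 56.0/81.80 = 13.7 V.

V_out ≈ 13.7 V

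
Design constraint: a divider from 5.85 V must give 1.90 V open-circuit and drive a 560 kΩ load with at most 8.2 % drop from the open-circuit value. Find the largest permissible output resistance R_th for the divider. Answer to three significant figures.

Loading drop = R_th/(R_th + R_L) ≤ 0.0820, so R_th ≤ R_L · ε/(1−ε) = 560 kΩ × 0.0820/0.9180 = 50.0 kΩ.
(Any R1, R2 with R2/(R1+R2) = 0.325 and R1‖R2 ≤ 50.0 kΩ will meet the spec.)

R_th ≤ 50.0 kΩ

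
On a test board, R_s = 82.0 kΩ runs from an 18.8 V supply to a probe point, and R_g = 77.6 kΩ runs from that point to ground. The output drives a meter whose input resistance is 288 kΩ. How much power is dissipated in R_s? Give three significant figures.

P ≈ 1.41 mW

Total resistance from the source is R_s + (R_g‖R_L) = 143.1 kΩ, so I = 18.8/143.1 kΩ = 0.1313 mA.
P = I²·R_s = (0.1313 mA)² × 82.0 kΩ = 1.41 mW.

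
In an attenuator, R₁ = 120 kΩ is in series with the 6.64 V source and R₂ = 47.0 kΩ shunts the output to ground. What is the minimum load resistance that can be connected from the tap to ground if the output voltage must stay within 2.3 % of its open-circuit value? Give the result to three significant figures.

Output resistance R_th = R₁‖R₂ = (120 × 47.0)/167.0 = 33.77 kΩ.
The fractional drop is R_th/(R_th + R_L); requiring this ≤ 0.0230 gives R_L ≥ R_th(1/0.0230 − 1) = 33.77 × 42.48 = 1.43 MΩ.

R_L(min) ≈ 1.43 MΩ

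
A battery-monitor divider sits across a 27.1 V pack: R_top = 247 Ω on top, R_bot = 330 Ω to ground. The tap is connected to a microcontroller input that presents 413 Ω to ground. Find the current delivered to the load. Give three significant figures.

R_bot‖R_L = 183.4 Ω; V_out = 27.1 × 183.4/430.4 = 11.55 V.
I_L = V_out / R_L = 11.55 / 413 Ω = 28.0 mA.

I_L ≈ 28.0 mA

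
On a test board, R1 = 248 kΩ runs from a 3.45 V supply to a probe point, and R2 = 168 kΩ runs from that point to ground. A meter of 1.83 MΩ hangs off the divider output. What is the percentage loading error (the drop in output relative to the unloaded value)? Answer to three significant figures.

5.19 %

The divider's output (Thévenin) resistance is R1‖R2 = 100.2 kΩ.
Fractional drop under load = R_th/(R_th + R_L) = 100.2 / (100.2 + 1830) = 0.05189.
So the output falls by 5.19 %.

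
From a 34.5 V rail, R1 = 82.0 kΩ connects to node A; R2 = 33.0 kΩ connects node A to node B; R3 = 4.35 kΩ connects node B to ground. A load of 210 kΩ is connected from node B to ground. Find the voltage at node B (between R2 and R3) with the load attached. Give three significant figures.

At node B, R3 is in parallel with the load: R3‖R_L = 4.262 kΩ.
Below node A the resistance is R2 + (R3‖R_L) = 37.26 kΩ, so V_A = 34.5 × 37.26/119.3 = 10.78 V.
Then V_B = V_A × (R3‖R_L)/(R2 + R3‖R_L) = 10.78 × 4.262/37.26 = 1.23 V.

V ≈ 1.23 V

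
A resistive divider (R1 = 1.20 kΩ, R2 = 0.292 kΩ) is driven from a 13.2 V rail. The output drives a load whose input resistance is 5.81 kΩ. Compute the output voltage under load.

V_out ≈ 2.48 V

The load sits in parallel with R2: R2‖R_L = (292 × 5810) / (292 + 5810) = 278.0 Ω.
V_out = 13.2 × 278.0 / (1200 + 278.0) = 13.2 × 278.0/1478 = 2.48 V.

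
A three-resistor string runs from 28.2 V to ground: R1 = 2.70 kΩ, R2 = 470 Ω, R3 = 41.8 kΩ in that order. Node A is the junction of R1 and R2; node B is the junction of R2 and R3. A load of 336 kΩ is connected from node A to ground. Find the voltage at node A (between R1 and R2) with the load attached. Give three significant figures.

Below node A the series string R2+R3 = 42270 Ω sits in parallel with the 336000 Ω load: 37550 Ω.
V_A = 28.2 × 37550/(2700 + 37550) = 26.3 V.

V ≈ 26.3 V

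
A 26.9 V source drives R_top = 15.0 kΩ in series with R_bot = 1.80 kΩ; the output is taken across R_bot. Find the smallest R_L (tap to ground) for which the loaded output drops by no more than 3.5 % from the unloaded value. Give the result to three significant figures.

Output resistance R_th = R_top‖R_bot = (15.0 × 1.80)/16.80 = 1.607 kΩ.
The fractional drop is R_th/(R_th + R_L); requiring this ≤ 0.0350 gives R_L ≥ R_th(1/0.0350 − 1) = 1.607 × 27.57 = 44.3 kΩ.

R_L(min) ≈ 44.3 kΩ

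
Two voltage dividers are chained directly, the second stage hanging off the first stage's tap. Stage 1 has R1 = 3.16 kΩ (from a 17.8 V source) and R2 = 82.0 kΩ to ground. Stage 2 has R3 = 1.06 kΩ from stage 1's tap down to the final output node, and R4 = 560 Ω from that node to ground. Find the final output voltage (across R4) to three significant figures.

V_out ≈ 2.06 V

Stage 2 presents R3+R4 = 1620 Ω as a load on stage 1's tap.
Stage 1's lower leg becomes R2‖(R3+R4) = 1589 Ω, so V_mid = 17.8 × 1589/4749 = 5.955 V.
Stage 2 is itself unloaded: V_out = V_mid × R4/(R3+R4) = 5.955 × 560/1620 = 2.06 V.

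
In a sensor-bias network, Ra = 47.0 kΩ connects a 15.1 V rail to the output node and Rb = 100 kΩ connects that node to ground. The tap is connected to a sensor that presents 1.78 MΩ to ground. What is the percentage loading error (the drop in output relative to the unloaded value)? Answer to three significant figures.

The divider's output (Thévenin) resistance is Ra‖Rb = 31.97 kΩ.
Fractional drop under load = R_th/(R_th + R_L) = 31.97 / (31.97 + 1780) = 0.01765.
So the output falls by 1.76 %.

1.76 %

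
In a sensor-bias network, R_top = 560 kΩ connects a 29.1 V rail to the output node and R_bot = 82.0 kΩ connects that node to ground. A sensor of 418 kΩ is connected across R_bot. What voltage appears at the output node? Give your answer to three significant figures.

The load sits in parallel with R_bot: R_bot‖R_L = (82.0 × 418) / (82.0 + 418) = 68.55 kΩ.
V_out = 29.1 × 68.55 / (560 + 68.55) = 29.1 × 68.55/628.6 = 3.17 V.

V_out ≈ 3.17 V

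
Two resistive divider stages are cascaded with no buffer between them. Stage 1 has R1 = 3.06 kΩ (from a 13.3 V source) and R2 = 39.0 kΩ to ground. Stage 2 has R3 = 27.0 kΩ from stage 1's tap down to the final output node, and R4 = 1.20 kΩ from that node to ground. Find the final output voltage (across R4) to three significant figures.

Stage 2 presents R3+R4 = 28.20 kΩ as a load on stage 1's tap.
Stage 1's lower leg becomes R2‖(R3+R4) = 16.37 kΩ, so V_mid = 13.3 × 16.37/19.43 = 11.20 V.
Stage 2 is itself unloaded: V_out = V_mid × R4/(R3+R4) = 11.20 × 1.20/28.20 = 0.477 V.

V_out ≈ 0.477 V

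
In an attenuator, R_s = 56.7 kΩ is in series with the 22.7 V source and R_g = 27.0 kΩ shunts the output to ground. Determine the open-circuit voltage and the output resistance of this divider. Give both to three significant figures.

V_th = 7.32 V, R_th = 18.3 kΩ

V_th is the open-circuit tap voltage: 22.7 × 27.0/(56.7 + 27.0) = 7.32 V.
With the supply zeroed, R_s and R_g appear in parallel from the tap: R_th = R_s‖R_g = (56.7 × 27.0)/83.70 = 18.3 kΩ.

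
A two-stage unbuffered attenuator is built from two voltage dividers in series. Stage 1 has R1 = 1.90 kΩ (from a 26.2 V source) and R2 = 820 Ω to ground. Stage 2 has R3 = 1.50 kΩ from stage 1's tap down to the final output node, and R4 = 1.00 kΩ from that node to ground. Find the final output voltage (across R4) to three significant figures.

V_out ≈ 2.57 V

Stage 2 presents R3+R4 = 2500 Ω as a load on stage 1's tap.
Stage 1's lower leg becomes R2‖(R3+R4) = 617.5 Ω, so V_mid = 26.2 × 617.5/2517 = 6.426 V.
Stage 2 is itself unloaded: V_out = V_mid × R4/(R3+R4) = 6.426 × 1000/2500 = 2.57 V.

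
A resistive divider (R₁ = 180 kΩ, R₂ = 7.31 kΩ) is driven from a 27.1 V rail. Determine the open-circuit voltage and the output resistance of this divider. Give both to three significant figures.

V_th = 1.06 V, R_th = 7.02 kΩ

V_th is the open-circuit tap voltage: 27.1 × 7.31/(180 + 7.31) = 1.06 V.
With the supply zeroed, R₁ and R₂ appear in parallel from the tap: R_th = R₁‖R₂ = (180 × 7.31)/187.3 = 7.02 kΩ.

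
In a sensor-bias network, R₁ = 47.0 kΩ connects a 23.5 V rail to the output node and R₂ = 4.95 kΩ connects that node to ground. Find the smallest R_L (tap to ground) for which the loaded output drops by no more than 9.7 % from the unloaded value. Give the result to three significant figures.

Output resistance R_th = R₁‖R₂ = (47.0 × 4.95)/51.95 = 4.478 kΩ.
The fractional drop is R_th/(R_th + R_L); requiring this ≤ 0.0970 gives R_L ≥ R_th(1/0.0970 − 1) = 4.478 × 9.309 = 41.7 kΩ.

R_L(min) ≈ 41.7 kΩ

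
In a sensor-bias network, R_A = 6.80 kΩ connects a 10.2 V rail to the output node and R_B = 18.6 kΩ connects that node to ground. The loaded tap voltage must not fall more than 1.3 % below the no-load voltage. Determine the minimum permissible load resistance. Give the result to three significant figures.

Output resistance R_th = R_A‖R_B = (6.80 × 18.6)/25.40 = 4.980 kΩ.
The fractional drop is R_th/(R_th + R_L); requiring this ≤ 0.0130 gives R_L ≥ R_th(1/0.0130 − 1) = 4.980 × 75.92 = 378 kΩ.

R_L(min) ≈ 378 kΩ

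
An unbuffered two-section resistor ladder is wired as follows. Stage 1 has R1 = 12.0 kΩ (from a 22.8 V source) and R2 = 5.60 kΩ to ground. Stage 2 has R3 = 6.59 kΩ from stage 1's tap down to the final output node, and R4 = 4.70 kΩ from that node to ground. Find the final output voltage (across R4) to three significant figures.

Stage 2 presents R3+R4 = 11.29 kΩ as a load on stage 1's tap.
Stage 1's lower leg becomes R2‖(R3+R4) = 3.743 kΩ, so V_mid = 22.8 × 3.743/15.74 = 5.421 V.
Stage 2 is itself unloaded: V_out = V_mid × R4/(R3+R4) = 5.421 × 4.70/11.29 = 2.26 V.

V_out ≈ 2.26 V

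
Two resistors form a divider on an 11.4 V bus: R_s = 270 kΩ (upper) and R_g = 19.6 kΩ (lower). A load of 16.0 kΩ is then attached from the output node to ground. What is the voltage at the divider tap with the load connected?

The load sits in parallel with R_g: R_g‖R_L = (19.6 × 16.0) / (19.6 + 16.0) = 8.809 kΩ.
V_out = 11.4 × 8.809 / (270 + 8.809) = 11.4 × 8.809/278.8 = 0.360 V.

V_out ≈ 0.360 V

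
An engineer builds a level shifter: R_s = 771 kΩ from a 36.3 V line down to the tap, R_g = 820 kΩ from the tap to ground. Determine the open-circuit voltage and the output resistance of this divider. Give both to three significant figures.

V_th is the open-circuit tap voltage: 36.3 × 820/(771 + 820) = 18.7 V.
With the supply zeroed, R_s and R_g appear in parallel from the tap: R_th = R_s‖R_g = (771 × 820)/1591 = 397 kΩ.

V_th = 18.7 V, R_th = 397 kΩ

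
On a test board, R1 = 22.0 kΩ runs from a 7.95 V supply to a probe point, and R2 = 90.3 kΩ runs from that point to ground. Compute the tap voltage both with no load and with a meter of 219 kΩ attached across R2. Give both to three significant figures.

Open-circuit: V = 7.95 × 90.3/(22.0 + 90.3) = 6.39 V.
With the load, R2 becomes R2‖R_L = 63.94 kΩ, so V = 7.95 × 63.94/85.94 = 5.91 V.

Unloaded: 6.39 V; loaded: 5.91 V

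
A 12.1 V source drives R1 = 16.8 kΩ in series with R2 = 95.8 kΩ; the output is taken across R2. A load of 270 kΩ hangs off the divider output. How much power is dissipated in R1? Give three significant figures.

Total resistance from the source is R1 + (R2‖R_L) = 87.51 kΩ, so I = 12.1/87.51 kΩ = 0.1383 mA.
P = I²·R1 = (0.1383 mA)² × 16.8 kΩ = 0.321 mW.

P ≈ 0.321 mW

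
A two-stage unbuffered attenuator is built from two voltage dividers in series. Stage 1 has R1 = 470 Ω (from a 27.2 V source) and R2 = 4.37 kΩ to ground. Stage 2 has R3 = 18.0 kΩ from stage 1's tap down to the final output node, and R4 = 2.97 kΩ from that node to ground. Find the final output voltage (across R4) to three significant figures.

Stage 2 presents R3+R4 = 20970 Ω as a load on stage 1's tap.
Stage 1's lower leg becomes R2‖(R3+R4) = 3616 Ω, so V_mid = 27.2 × 3616/4086 = 24.07 V.
Stage 2 is itself unloaded: V_out = V_mid × R4/(R3+R4) = 24.07 × 2970/20970 = 3.41 V.

V_out ≈ 3.41 V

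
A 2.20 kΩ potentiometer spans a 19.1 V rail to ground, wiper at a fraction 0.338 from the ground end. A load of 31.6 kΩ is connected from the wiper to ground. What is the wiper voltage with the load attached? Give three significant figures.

The wiper splits the pot into (1−α)R = 1456 Ω above and αR = 743.6 Ω below.
Lower section ‖ load = 726.5 Ω.
V_wiper = 19.1 × 726.5/(1456 + 726.5) = 6.36 V.

V ≈ 6.36 V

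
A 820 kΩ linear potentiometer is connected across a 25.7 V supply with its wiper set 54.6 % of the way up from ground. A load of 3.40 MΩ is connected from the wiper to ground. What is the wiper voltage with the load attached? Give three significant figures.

The wiper splits the pot into (1−α)R = 372.3 kΩ above and αR = 447.7 kΩ below.
Lower section ‖ load = 395.6 kΩ.
V_wiper = 25.7 × 395.6/(372.3 + 395.6) = 13.2 V.

V ≈ 13.2 V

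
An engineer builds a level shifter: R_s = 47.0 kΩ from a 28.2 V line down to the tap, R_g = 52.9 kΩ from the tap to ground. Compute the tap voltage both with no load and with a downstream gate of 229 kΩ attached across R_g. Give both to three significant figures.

Unloaded: 14.9 V; loaded: 13.5 V

Open-circuit: V = 28.2 × 52.9/(47.0 + 52.9) = 14.9 V.
With the load, R_g becomes R_g‖R_L = 42.97 kΩ, so V = 28.2 × 42.97/89.97 = 13.5 V.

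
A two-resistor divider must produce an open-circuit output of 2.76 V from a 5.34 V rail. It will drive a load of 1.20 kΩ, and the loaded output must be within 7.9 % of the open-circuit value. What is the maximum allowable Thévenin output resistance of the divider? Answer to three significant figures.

R_th ≤ 103 Ω

Loading drop = R_th/(R_th + R_L) ≤ 0.0790, so R_th ≤ R_L · ε/(1−ε) = 1.20 kΩ × 0.0790/0.9210 = 103 Ω.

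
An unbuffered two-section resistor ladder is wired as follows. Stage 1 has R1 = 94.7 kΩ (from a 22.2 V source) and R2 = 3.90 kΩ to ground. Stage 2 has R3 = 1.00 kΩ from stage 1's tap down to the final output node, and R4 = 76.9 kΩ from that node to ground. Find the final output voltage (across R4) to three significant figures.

Stage 2 presents R3+R4 = 77.90 kΩ as a load on stage 1's tap.
Stage 1's lower leg becomes R2‖(R3+R4) = 3.714 kΩ, so V_mid = 22.2 × 3.714/98.41 = 0.8378 V.
Stage 2 is itself unloaded: V_out = V_mid × R4/(R3+R4) = 0.8378 × 76.9/77.90 = 0.827 V.

V_out ≈ 0.827 V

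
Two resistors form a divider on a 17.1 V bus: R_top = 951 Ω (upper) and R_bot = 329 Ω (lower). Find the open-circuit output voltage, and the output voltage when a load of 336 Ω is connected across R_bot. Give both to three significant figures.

Unloaded: 4.40 V; loaded: 2.54 V

Open-circuit: V = 17.1 × 329/(951 + 329) = 4.40 V.
With the load, R_bot becomes R_bot‖R_L = 166.2 Ω, so V = 17.1 × 166.2/1117 = 2.54 V.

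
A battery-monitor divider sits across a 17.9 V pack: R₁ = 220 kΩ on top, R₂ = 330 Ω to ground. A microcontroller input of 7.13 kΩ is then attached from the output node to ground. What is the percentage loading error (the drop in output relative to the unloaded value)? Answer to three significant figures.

The divider's output (Thévenin) resistance is R₁‖R₂ = 329.5 Ω.
Fractional drop under load = R_th/(R_th + R_L) = 329.5 / (329.5 + 7130) = 0.04417.
So the output falls by 4.42 %.

4.42 %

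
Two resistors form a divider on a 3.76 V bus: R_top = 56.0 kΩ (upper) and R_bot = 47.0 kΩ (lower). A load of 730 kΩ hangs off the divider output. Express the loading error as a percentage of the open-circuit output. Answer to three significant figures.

The divider's output (Thévenin) resistance is R_top‖R_bot = 25.55 kΩ.
Fractional drop under load = R_th/(R_th + R_L) = 25.55 / (25.55 + 730) = 0.03382.
So the output falls by 3.38 %.

3.38 %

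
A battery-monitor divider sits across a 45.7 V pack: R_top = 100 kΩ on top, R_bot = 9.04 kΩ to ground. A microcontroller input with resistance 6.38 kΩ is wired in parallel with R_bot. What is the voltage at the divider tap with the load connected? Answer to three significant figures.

V_out ≈ 1.65 V

The load sits in parallel with R_bot: R_bot‖R_L = (9.04 × 6.38) / (9.04 + 6.38) = 3.740 kΩ.
V_out = 45.7 × 3.740 / (100 + 3.740) = 45.7 × 3.740/103.7 = 1.65 V.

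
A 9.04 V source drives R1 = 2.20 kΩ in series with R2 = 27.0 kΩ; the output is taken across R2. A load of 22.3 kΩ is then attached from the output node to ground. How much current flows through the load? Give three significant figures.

R2‖R_L = 12.21 kΩ; V_out = 9.04 × 12.21/14.41 = 7.660 V.
I_L = V_out / R_L = 7.660 / 22.3 kΩ = 0.344 mA.

I_L ≈ 0.344 mA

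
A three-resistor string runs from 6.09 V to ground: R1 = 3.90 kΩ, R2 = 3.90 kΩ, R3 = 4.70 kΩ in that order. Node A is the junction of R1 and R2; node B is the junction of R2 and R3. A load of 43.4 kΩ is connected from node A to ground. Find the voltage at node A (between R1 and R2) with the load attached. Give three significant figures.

Below node A the series string R2+R3 = 8.600 kΩ sits in parallel with the 43.4 kΩ load: 7.178 kΩ.
V_A = 6.09 × 7.178/(3.90 + 7.178) = 3.95 V.

V ≈ 3.95 V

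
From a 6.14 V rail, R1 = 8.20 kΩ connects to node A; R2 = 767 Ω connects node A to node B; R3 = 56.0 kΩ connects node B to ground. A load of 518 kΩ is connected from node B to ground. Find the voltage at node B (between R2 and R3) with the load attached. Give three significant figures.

V ≈ 5.21 V

At node B, R3 is in parallel with the load: R3‖R_L = 50540 Ω.
Below node A the resistance is R2 + (R3‖R_L) = 51300 Ω, so V_A = 6.14 × 51300/59500 = 5.294 V.
Then V_B = V_A × (R3‖R_L)/(R2 + R3‖R_L) = 5.294 × 50540/51300 = 5.21 V.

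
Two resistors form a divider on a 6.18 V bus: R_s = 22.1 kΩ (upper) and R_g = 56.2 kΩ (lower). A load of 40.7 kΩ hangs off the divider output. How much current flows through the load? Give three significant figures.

I_L ≈ 0.0784 mA

R_g‖R_L = 23.61 kΩ; V_out = 6.18 × 23.61/45.71 = 3.192 V.
I_L = V_out / R_L = 3.192 / 40.7 kΩ = 0.0784 mA.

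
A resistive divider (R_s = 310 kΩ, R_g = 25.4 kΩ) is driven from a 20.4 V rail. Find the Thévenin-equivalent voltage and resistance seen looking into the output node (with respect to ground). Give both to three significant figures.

V_th is the open-circuit tap voltage: 20.4 × 25.4/(310 + 25.4) = 1.54 V.
With the supply zeroed, R_s and R_g appear in parallel from the tap: R_th = R_s‖R_g = (310 × 25.4)/335.4 = 23.5 kΩ.

V_th = 1.54 V, R_th = 23.5 kΩ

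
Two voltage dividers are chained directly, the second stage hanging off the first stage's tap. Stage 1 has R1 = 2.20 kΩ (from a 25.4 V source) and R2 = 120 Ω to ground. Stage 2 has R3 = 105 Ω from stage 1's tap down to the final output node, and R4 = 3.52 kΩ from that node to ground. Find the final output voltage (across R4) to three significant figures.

V_out ≈ 1.24 V

Stage 2 presents R3+R4 = 3625 Ω as a load on stage 1's tap.
Stage 1's lower leg becomes R2‖(R3+R4) = 116.2 Ω, so V_mid = 25.4 × 116.2/2316 = 1.274 V.
Stage 2 is itself unloaded: V_out = V_mid × R4/(R3+R4) = 1.274 × 3520/3625 = 1.24 V.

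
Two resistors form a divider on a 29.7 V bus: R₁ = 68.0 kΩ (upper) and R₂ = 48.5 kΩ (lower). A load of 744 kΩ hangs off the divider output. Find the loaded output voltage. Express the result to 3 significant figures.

The load sits in parallel with R₂: R₂‖R_L = (48.5 × 744) / (48.5 + 744) = 45.53 kΩ.
V_out = 29.7 × 45.53 / (68.0 + 45.53) = 29.7 × 45.53/113.5 = 11.9 V.

V_out ≈ 11.9 V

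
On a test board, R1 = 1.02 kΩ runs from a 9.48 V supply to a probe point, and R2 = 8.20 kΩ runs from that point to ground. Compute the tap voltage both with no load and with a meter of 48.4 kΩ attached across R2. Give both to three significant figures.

Open-circuit: V = 9.48 × 8.20/(1.02 + 8.20) = 8.43 V.
With the load, R2 becomes R2‖R_L = 7.012 kΩ, so V = 9.48 × 7.012/8.032 = 8.28 V.

Unloaded: 8.43 V; loaded: 8.28 V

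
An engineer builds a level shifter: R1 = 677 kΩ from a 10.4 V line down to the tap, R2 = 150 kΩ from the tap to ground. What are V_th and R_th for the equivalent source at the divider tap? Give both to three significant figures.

V_th is the open-circuit tap voltage: 10.4 × 150/(677 + 150) = 1.89 V.
With the supply zeroed, R1 and R2 appear in parallel from the tap: R_th = R1‖R2 = (677 × 150)/827.0 = 123 kΩ.

V_th = 1.89 V, R_th = 123 kΩ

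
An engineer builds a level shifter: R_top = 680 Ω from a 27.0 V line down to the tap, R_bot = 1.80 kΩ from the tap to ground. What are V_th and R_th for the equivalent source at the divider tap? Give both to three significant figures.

V_th is the open-circuit tap voltage: 27.0 × 1800/(680 + 1800) = 19.6 V.
With the supply zeroed, R_top and R_bot appear in parallel from the tap: R_th = R_top‖R_bot = (680 × 1800)/2480 = 494 Ω.

V_th = 19.6 V, R_th = 494 Ω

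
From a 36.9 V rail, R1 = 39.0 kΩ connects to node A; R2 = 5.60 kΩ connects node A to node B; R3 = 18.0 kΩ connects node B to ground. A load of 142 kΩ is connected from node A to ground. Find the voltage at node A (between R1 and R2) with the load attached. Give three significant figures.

V ≈ 12.6 V

Below node A the series string R2+R3 = 23.60 kΩ sits in parallel with the 142 kΩ load: 20.24 kΩ.
V_A = 36.9 × 20.24/(39.0 + 20.24) = 12.6 V.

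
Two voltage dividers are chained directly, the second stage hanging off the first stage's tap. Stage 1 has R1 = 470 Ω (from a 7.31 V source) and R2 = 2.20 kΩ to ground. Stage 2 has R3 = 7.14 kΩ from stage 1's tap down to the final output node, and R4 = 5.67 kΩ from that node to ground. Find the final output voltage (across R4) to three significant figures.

V_out ≈ 2.59 V

Stage 2 presents R3+R4 = 12810 Ω as a load on stage 1's tap.
Stage 1's lower leg becomes R2‖(R3+R4) = 1878 Ω, so V_mid = 7.31 × 1878/2348 = 5.846 V.
Stage 2 is itself unloaded: V_out = V_mid × R4/(R3+R4) = 5.846 × 5670/12810 = 2.59 V.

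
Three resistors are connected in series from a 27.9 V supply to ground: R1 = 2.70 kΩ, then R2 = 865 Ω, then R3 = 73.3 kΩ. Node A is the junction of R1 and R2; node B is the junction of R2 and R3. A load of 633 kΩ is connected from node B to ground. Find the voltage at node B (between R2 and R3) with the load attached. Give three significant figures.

V ≈ 26.5 V

At node B, R3 is in parallel with the load: R3‖R_L = 65690 Ω.
Below node A the resistance is R2 + (R3‖R_L) = 66560 Ω, so V_A = 27.9 × 66560/69260 = 26.81 V.
Then V_B = V_A × (R3‖R_L)/(R2 + R3‖R_L) = 26.81 × 65690/66560 = 26.5 V.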